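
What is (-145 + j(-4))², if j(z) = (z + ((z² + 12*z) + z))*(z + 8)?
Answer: 93025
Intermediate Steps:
j(z) = (8 + z)*(z² + 14*z) (j(z) = (z + (z² + 13*z))*(8 + z) = (z² + 14*z)*(8 + z) = (8 + z)*(z² + 14*z))
(-145 + j(-4))² = (-145 - 4*(112 + (-4)² + 22*(-4)))² = (-145 - 4*(112 + 16 - 88))² = (-145 - 4*40)² = (-145 - 160)² = (-305)² = 93025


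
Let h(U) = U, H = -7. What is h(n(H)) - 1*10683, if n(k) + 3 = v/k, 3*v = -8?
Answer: -224398/21 ≈ -10686.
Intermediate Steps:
v = -8/3 (v = (⅓)*(-8) = -8/3 ≈ -2.6667)
n(k) = -3 - 8/(3*k)
h(n(H)) - 1*10683 = (-3 - 8/3/(-7)) - 1*10683 = (-3 - 8/3*(-⅐)) - 10683 = (-3 + 8/21) - 10683 = -55/21 - 10683 = -224398/21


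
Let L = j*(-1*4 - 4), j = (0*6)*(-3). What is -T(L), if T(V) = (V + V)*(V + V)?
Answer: 0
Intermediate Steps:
j = 0 (j = 0*(-3) = 0)
L = 0 (L = 0*(-1*4 - 4) = 0*(-4 - 4) = 0*(-8) = 0)
T(V) = 4*V**2 (T(V) = (2*V)*(2*V) = 4*V**2)
-T(L) = -4*0**2 = -4*0 = -1*0 = 0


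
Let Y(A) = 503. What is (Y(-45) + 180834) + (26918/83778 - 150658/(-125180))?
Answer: 475439239721161/2621832510 ≈ 1.8134e+5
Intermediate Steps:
(Y(-45) + 180834) + (26918/83778 - 150658/(-125180)) = (503 + 180834) + (26918/83778 - 150658/(-125180)) = 181337 + (26918*(1/83778) - 150658*(-1/125180)) = 181337 + (13459/41889 + 75329/62590) = 181337 + 3997855291/2621832510 = 475439239721161/2621832510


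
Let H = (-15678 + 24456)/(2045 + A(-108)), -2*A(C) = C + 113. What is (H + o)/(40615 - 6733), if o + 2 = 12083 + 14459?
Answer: 2853512/3642315 ≈ 0.78343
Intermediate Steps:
A(C) = -113/2 - C/2 (A(C) = -(C + 113)/2 = -(113 + C)/2 = -113/2 - C/2)
o = 26540 (o = -2 + (12083 + 14459) = -2 + 26542 = 26540)
H = 924/215 (H = (-15678 + 24456)/(2045 + (-113/2 - ½*(-108))) = 8778/(2045 + (-113/2 + 54)) = 8778/(2045 - 5/2) = 8778/(4085/2) = 8778*(2/4085) = 924/215 ≈ 4.2977)
(H + o)/(40615 - 6733) = (924/215 + 26540)/(40615 - 6733) = (5707024/215)/33882 = (5707024/215)*(1/33882) = 2853512/3642315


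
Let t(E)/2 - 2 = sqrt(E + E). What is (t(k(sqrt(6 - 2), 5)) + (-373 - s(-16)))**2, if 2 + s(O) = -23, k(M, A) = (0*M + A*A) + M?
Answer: 118552 - 4128*sqrt(6) ≈ 1.0844e+5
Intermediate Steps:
k(M, A) = M + A**2 (k(M, A) = (0 + A**2) + M = A**2 + M = M + A**2)
s(O) = -25 (s(O) = -2 - 23 = -25)
t(E) = 4 + 2*sqrt(2)*sqrt(E) (t(E) = 4 + 2*sqrt(E + E) = 4 + 2*sqrt(2*E) = 4 + 2*(sqrt(2)*sqrt(E)) = 4 + 2*sqrt(2)*sqrt(E))
(t(k(sqrt(6 - 2), 5)) + (-373 - s(-16)))**2 = ((4 + 2*sqrt(2)*sqrt(sqrt(6 - 2) + 5**2)) + (-373 - 1*(-25)))**2 = ((4 + 2*sqrt(2)*sqrt(sqrt(4) + 25)) + (-373 + 25))**2 = ((4 + 2*sqrt(2)*sqrt(2 + 25)) - 348)**2 = ((4 + 2*sqrt(2)*sqrt(27)) - 348)**2 = ((4 + 2*sqrt(2)*(3*sqrt(3))) - 348)**2 = ((4 + 6*sqrt(6)) - 348)**2 = (-344 + 6*sqrt(6))**2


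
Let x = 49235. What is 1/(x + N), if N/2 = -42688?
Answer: -1/36141 ≈ -2.7669e-5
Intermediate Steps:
N = -85376 (N = 2*(-42688) = -85376)
1/(x + N) = 1/(49235 - 85376) = 1/(-36141) = -1/36141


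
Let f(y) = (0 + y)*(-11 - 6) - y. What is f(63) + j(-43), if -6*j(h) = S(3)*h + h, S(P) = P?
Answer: -3316/3 ≈ -1105.3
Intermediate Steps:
f(y) = -18*y (f(y) = y*(-17) - y = -17*y - y = -18*y)
j(h) = -2*h/3 (j(h) = -(3*h + h)/6 = -2*h/3)
f(63) + j(-43) = -18*63 - ⅔*(-43) = -1134 + 86/3 = -3316/3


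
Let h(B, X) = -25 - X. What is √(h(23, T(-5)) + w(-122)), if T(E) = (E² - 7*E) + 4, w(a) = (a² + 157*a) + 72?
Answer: I*√4287 ≈ 65.475*I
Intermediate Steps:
w(a) = 72 + a² + 157*a
T(E) = 4 + E² - 7*E
√(h(23, T(-5)) + w(-122)) = √((-25 - (4 + (-5)² - 7*(-5))) + (72 + (-122)² + 157*(-122))) = √((-25 - (4 + 25 + 35)) + (72 + 14884 - 19154)) = √((-25 - 1*64) - 4198) = √((-25 - 64) - 4198) = √(-89 - 4198) = √(-4287) = I*√4287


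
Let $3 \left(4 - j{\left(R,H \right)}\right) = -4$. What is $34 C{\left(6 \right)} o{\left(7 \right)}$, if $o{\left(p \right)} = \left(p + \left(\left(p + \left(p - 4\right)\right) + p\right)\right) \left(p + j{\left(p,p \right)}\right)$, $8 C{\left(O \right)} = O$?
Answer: $7548$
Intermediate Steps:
$C{\left(O \right)} = \frac{O}{8}$
$j{\left(R,H \right)} = \frac{16}{3}$ ($j{\left(R,H \right)} = 4 - - \frac{4}{3} = 4 + \frac{4}{3} = \frac{16}{3}$)
$o{\left(p \right)} = \left(-4 + 4 p\right) \left(\frac{16}{3} + p\right)$ ($o{\left(p \right)} = \left(p + \left(\left(p + \left(p - 4\right)\right) + p\right)\right) \left(p + \frac{16}{3}\right) = \left(p + \left(\left(p + \left(p - 4\right)\right) + p\right)\right) \left(\frac{16}{3} + p\right) = \left(p + \left(\left(p + \left(-4 + p\right)\right) + p\right)\right) \left(\frac{16}{3} + p\right) = \left(p + \left(\left(-4 + 2 p\right) + p\right)\right) \left(\frac{16}{3} + p\right) = \left(p + \left(-4 + 3 p\right)\right) \left(\frac{16}{3} + p\right) = \left(-4 + 4 p\right) \left(\frac{16}{3} + p\right)$)
$34 C{\left(6 \right)} o{\left(7 \right)} = 34 \cdot \frac{1}{8} \cdot 6 \left(- \frac{64}{3} + 4 \cdot 7^{2} + \frac{52}{3} \cdot 7\right) = 34 \cdot \frac{3}{4} \left(- \frac{64}{3} + 4 \cdot 49 + \frac{364}{3}\right) = \frac{51 \left(- \frac{64}{3} + 196 + \frac{364}{3}\right)}{2} = \frac{51}{2} \cdot 296 = 7548$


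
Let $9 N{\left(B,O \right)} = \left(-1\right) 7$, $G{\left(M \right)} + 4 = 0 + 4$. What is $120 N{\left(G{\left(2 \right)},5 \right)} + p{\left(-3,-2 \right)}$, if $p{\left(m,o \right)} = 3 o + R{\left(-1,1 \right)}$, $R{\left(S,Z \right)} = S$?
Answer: $- \frac{301}{3} \approx -100.33$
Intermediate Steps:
$G{\left(M \right)} = 0$ ($G{\left(M \right)} = -4 + \left(0 + 4\right) = -4 + 4 = 0$)
$p{\left(m,o \right)} = -1 + 3 o$ ($p{\left(m,o \right)} = 3 o - 1 = -1 + 3 o$)
$N{\left(B,O \right)} = - \frac{7}{9}$ ($N{\left(B,O \right)} = \frac{\left(-1\right) 7}{9} = \frac{1}{9} \left(-7\right) = - \frac{7}{9}$)
$120 N{\left(G{\left(2 \right)},5 \right)} + p{\left(-3,-2 \right)} = 120 \left(- \frac{7}{9}\right) + \left(-1 + 3 \left(-2\right)\right) = - \frac{280}{3} - 7 = - \frac{301}{3}$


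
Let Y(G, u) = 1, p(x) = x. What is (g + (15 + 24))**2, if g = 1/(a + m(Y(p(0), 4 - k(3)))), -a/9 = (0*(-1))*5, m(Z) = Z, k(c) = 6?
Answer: 1600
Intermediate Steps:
a = 0 (a = -9*0*(-1)*5 = -0*5 = -9*0 = 0)
g = 1 (g = 1/(0 + 1) = 1/1 = 1)
(g + (15 + 24))**2 = (1 + (15 + 24))**2 = (1 + 39)**2 = 40**2 = 1600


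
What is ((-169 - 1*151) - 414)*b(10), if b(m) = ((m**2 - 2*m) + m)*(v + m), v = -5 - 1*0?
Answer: -330300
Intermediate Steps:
v = -5 (v = -5 + 0 = -5)
b(m) = (-5 + m)*(m**2 - m) (b(m) = ((m**2 - 2*m) + m)*(-5 + m) = (m**2 - m)*(-5 + m) = (-5 + m)*(m**2 - m))
((-169 - 1*151) - 414)*b(10) = ((-169 - 1*151) - 414)*(10*(5 + 10**2 - 6*10)) = ((-169 - 151) - 414)*(10*(5 + 100 - 60)) = (-320 - 414)*(10*45) = -734*450 = -330300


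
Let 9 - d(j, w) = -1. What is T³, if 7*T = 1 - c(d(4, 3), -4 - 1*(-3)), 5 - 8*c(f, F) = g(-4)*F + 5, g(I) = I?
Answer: 27/2744 ≈ 0.0098397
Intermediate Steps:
d(j, w) = 10 (d(j, w) = 9 - 1*(-1) = 9 + 1 = 10)
c(f, F) = F/2 (c(f, F) = 5/8 - (-4*F + 5)/8 = 5/8 - (5 - 4*F)/8 = 5/8 + (-5/8 + F/2) = F/2)
T = 3/14 (T = (1 - (-4 - 1*(-3))/2)/7 = (1 - (-4 + 3)/2)/7 = (1 - (-1)/2)/7 = (1 - 1*(-½))/7 = (1 + ½)/7 = (⅐)*(3/2) = 3/14 ≈ 0.21429)
T³ = (3/14)³ = 27/2744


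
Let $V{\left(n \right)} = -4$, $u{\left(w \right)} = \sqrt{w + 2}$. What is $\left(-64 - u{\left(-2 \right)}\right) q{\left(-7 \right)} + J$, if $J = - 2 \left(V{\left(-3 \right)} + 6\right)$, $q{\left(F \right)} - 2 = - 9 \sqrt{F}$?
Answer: $-132 + 576 i \sqrt{7} \approx -132.0 + 1524.0 i$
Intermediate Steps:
$u{\left(w \right)} = \sqrt{2 + w}$
$q{\left(F \right)} = 2 - 9 \sqrt{F}$
$J = -4$ ($J = - 2 \left(-4 + 6\right) = \left(-2\right) 2 = -4$)
$\left(-64 - u{\left(-2 \right)}\right) q{\left(-7 \right)} + J = \left(-64 - \sqrt{2 - 2}\right) \left(2 - 9 \sqrt{-7}\right) - 4 = \left(-64 - \sqrt{0}\right) \left(2 - 9 i \sqrt{7}\right) - 4 = \left(-64 - 0\right) \left(2 - 9 i \sqrt{7}\right) - 4 = \left(-64 + 0\right) \left(2 - 9 i \sqrt{7}\right) - 4 = - 64 \left(2 - 9 i \sqrt{7}\right) - 4 = \left(-128 + 576 i \sqrt{7}\right) - 4 = -132 + 576 i \sqrt{7}$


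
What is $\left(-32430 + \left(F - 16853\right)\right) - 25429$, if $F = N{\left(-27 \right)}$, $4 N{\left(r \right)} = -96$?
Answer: $-74736$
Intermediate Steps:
$N{\left(r \right)} = -24$ ($N{\left(r \right)} = \frac{1}{4} \left(-96\right) = -24$)
$F = -24$
$\left(-32430 + \left(F - 16853\right)\right) - 25429 = \left(-32430 - 16877\right) - 25429 = -49307 - 25429 = -74736$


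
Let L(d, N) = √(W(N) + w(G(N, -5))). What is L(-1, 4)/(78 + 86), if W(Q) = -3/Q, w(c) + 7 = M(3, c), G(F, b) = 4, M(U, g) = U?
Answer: I*√19/328 ≈ 0.013289*I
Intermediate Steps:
w(c) = -4 (w(c) = -7 + 3 = -4)
L(d, N) = √(-4 - 3/N) (L(d, N) = √(-3/N - 4) = √(-4 - 3/N))
L(-1, 4)/(78 + 86) = √(-4 - 3/4)/(78 + 86) = √(-4 - 3*¼)/164 = √(-4 - ¾)*(1/164) = √(-19/4)*(1/164) = (I*√19/2)*(1/164) = I*√19/328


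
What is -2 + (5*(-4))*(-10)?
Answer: 198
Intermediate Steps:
-2 + (5*(-4))*(-10) = -2 - 20*(-10) = -2 + 200 = 198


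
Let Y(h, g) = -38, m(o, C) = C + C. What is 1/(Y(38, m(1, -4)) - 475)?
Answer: -1/513 ≈ -0.0019493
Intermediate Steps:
m(o, C) = 2*C
1/(Y(38, m(1, -4)) - 475) = 1/(-38 - 475) = 1/(-513) = -1/513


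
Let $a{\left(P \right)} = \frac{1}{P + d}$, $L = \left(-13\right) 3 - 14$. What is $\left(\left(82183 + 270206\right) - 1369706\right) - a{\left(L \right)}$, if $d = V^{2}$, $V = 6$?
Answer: $- \frac{17294388}{17} \approx -1.0173 \cdot 10^{6}$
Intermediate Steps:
$d = 36$ ($d = 6^{2} = 36$)
$L = -53$ ($L = -39 - 14 = -53$)
$a{\left(P \right)} = \frac{1}{36 + P}$ ($a{\left(P \right)} = \frac{1}{P + 36} = \frac{1}{36 + P}$)
$\left(\left(82183 + 270206\right) - 1369706\right) - a{\left(L \right)} = \left(\left(82183 + 270206\right) - 1369706\right) - \frac{1}{36 - 53} = \left(352389 - 1369706\right) - \frac{1}{-17} = -1017317 - - \frac{1}{17} = -1017317 + \frac{1}{17} = - \frac{17294388}{17}$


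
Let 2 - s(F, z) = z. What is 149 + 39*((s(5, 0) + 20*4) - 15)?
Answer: 2762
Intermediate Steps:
s(F, z) = 2 - z
149 + 39*((s(5, 0) + 20*4) - 15) = 149 + 39*(((2 - 1*0) + 20*4) - 15) = 149 + 39*(((2 + 0) + 80) - 15) = 149 + 39*((2 + 80) - 15) = 149 + 39*(82 - 15) = 149 + 39*67 = 149 + 2613 = 2762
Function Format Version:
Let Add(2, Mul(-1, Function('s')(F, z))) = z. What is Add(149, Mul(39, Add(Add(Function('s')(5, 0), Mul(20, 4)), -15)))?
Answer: 2762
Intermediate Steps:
Function('s')(F, z) = Add(2, Mul(-1, z))
Add(149, Mul(39, Add(Add(Function('s')(5, 0), Mul(20, 4)), -15))) = Add(149, Mul(39, Add(Add(Add(2, Mul(-1, 0)), Mul(20, 4)), -15))) = Add(149, Mul(39, Add(Add(Add(2, 0), 80), -15))) = Add(149, Mul(39, Add(Add(2, 80), -15))) = Add(149, Mul(39, Add(82, -15))) = Add(149, Mul(39, 67)) = Add(149, 2613) = 2762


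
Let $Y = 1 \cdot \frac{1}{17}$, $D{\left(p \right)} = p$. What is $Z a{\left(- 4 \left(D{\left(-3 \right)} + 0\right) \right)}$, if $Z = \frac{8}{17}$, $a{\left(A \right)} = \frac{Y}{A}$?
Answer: $\frac{2}{867} \approx 0.0023068$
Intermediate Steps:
$Y = \frac{1}{17}$ ($Y = 1 \cdot \frac{1}{17} = \frac{1}{17} \approx 0.058824$)
$a{\left(A \right)} = \frac{1}{17 A}$
$Z = \frac{8}{17}$ ($Z = 8 \cdot \frac{1}{17} = \frac{8}{17} \approx 0.47059$)
$Z a{\left(- 4 \left(D{\left(-3 \right)} + 0\right) \right)} = \frac{8 \frac{1}{17 \left(- 4 \left(-3 + 0\right)\right)}}{17} = \frac{8 \frac{1}{17 \left(\left(-4\right) \left(-3\right)\right)}}{17} = \frac{8 \frac{1}{17 \cdot 12}}{17} = \frac{8 \cdot \frac{1}{17} \cdot \frac{1}{12}}{17} = \frac{8}{17} \cdot \frac{1}{204} = \frac{2}{867}$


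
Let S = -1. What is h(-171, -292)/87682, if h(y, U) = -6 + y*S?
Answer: 165/87682 ≈ 0.0018818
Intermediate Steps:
h(y, U) = -6 - y (h(y, U) = -6 + y*(-1) = -6 - y)
h(-171, -292)/87682 = (-6 - 1*(-171))/87682 = (-6 + 171)*(1/87682) = 165*(1/87682) = 165/87682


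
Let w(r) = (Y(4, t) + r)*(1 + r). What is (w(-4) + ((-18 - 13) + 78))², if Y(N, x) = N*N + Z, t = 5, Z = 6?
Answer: 49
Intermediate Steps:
Y(N, x) = 6 + N² (Y(N, x) = N*N + 6 = N² + 6 = 6 + N²)
w(r) = (1 + r)*(22 + r) (w(r) = ((6 + 4²) + r)*(1 + r) = ((6 + 16) + r)*(1 + r) = (22 + r)*(1 + r) = (1 + r)*(22 + r))
(w(-4) + ((-18 - 13) + 78))² = ((22 + (-4)² + 23*(-4)) + ((-18 - 13) + 78))² = ((22 + 16 - 92) + (-31 + 78))² = (-54 + 47)² = (-7)² = 49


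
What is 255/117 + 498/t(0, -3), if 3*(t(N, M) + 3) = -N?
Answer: -6389/39 ≈ -163.82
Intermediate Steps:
t(N, M) = -3 - N/3 (t(N, M) = -3 + (-N)/3 = -3 - N/3)
255/117 + 498/t(0, -3) = 255/117 + 498/(-3 - ⅓*0) = 255*(1/117) + 498/(-3 + 0) = 85/39 + 498/(-3) = 85/39 + 498*(-⅓) = 85/39 - 166 = -6389/39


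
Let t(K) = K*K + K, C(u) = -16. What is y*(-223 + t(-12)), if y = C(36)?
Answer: 1456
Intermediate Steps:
y = -16
t(K) = K + K² (t(K) = K² + K = K + K²)
y*(-223 + t(-12)) = -16*(-223 - 12*(1 - 12)) = -16*(-223 - 12*(-11)) = -16*(-223 + 132) = -16*(-91) = 1456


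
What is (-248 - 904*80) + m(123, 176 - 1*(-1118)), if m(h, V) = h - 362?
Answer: -72807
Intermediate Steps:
m(h, V) = -362 + h
(-248 - 904*80) + m(123, 176 - 1*(-1118)) = (-248 - 904*80) + (-362 + 123) = (-248 - 72320) - 239 = -72568 - 239 = -72807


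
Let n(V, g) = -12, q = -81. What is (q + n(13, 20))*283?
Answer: -26319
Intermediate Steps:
(q + n(13, 20))*283 = (-81 - 12)*283 = -93*283 = -26319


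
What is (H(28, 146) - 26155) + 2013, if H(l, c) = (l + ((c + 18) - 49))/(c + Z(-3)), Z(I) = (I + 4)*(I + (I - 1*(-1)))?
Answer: -3403879/141 ≈ -24141.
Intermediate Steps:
Z(I) = (1 + 2*I)*(4 + I) (Z(I) = (4 + I)*(I + (I + 1)) = (4 + I)*(I + (1 + I)) = (4 + I)*(1 + 2*I) = (1 + 2*I)*(4 + I))
H(l, c) = (-31 + c + l)/(-5 + c) (H(l, c) = (l + ((c + 18) - 49))/(c + (4 + 2*(-3)² + 9*(-3))) = (l + ((18 + c) - 49))/(c + (4 + 2*9 - 27)) = (l + (-31 + c))/(c + (4 + 18 - 27)) = (-31 + c + l)/(c - 5) = (-31 + c + l)/(-5 + c))
(H(28, 146) - 26155) + 2013 = ((-31 + 146 + 28)/(-5 + 146) - 26155) + 2013 = (143/141 - 26155) + 2013 = -3687712/141 + 2013 = -3403879/141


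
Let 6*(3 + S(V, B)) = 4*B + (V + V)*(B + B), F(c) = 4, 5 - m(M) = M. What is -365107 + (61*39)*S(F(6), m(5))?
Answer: -372244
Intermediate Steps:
m(M) = 5 - M
S(V, B) = -3 + 2*B/3 + 2*B*V/3 (S(V, B) = -3 + (4*B + (V + V)*(B + B))/6 = -3 + (4*B + (2*V)*(2*B))/6 = -3 + (4*B + 4*B*V)/6 = -3 + (2*B/3 + 2*B*V/3) = -3 + 2*B/3 + 2*B*V/3)
-365107 + (61*39)*S(F(6), m(5)) = -365107 + (61*39)*(-3 + 2*(5 - 1*5)/3 + (⅔)*(5 - 1*5)*4) = -365107 + 2379*(-3 + 2*(5 - 5)/3 + (⅔)*(5 - 5)*4) = -365107 + 2379*(-3 + (⅔)*0 + (⅔)*0*4) = -365107 + 2379*(-3 + 0 + 0) = -365107 + 2379*(-3) = -365107 - 7137 = -372244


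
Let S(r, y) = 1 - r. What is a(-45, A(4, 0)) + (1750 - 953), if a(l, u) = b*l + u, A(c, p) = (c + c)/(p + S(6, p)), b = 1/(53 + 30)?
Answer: 329866/415 ≈ 794.86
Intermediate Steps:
b = 1/83 ≈ 0.012048
A(c, p) = 2*c/(-5 + p) (A(c, p) = (c + c)/(p + (1 - 1*6)) = (2*c)/(p + (1 - 6)) = (2*c)/(p - 5) = (2*c)/(-5 + p) = 2*c/(-5 + p))
a(l, u) = u + l/83 (a(l, u) = l/83 + u = u + l/83)
a(-45, A(4, 0)) + (1750 - 953) = (2*4/(-5 + 0) + (1/83)*(-45)) + (1750 - 953) = (2*4/(-5) - 45/83) + 797 = (2*4*(-⅕) - 45/83) + 797 = (-8/5 - 45/83) + 797 = -889/415 + 797 = 329866/415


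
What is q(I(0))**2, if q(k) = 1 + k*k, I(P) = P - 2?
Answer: 25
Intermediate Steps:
I(P) = -2 + P
q(k) = 1 + k**2
q(I(0))**2 = (1 + (-2 + 0)**2)**2 = (1 + (-2)**2)**2 = (1 + 4)**2 = 5**2 = 25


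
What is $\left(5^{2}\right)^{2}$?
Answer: $625$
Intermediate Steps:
$\left(5^{2}\right)^{2} = 25^{2} = 625$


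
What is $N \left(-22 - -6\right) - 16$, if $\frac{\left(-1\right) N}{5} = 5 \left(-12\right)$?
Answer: $-4816$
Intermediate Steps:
$N = 300$ ($N = - 5 \cdot 5 \left(-12\right) = \left(-5\right) \left(-60\right) = 300$)
$N \left(-22 - -6\right) - 16 = 300 \left(-22 - -6\right) - 16 = 300 \left(-22 + 6\right) - 16 = 300 \left(-16\right) - 16 = -4800 - 16 = -4816$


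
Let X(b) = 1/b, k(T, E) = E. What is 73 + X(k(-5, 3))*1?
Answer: 220/3 ≈ 73.333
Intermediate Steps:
73 + X(k(-5, 3))*1 = 73 + 1/3 = 73 + (⅓)*1 = 73 + ⅓ = 220/3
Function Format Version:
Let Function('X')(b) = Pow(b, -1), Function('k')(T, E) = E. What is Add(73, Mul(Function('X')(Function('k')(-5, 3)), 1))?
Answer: Rational(220, 3) ≈ 73.333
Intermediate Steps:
Add(73, Mul(Function('X')(Function('k')(-5, 3)), 1)) = Add(73, Mul(Pow(3, -1), 1)) = Add(73, Mul(Rational(1, 3), 1)) = Add(73, Rational(1, 3)) = Rational(220, 3)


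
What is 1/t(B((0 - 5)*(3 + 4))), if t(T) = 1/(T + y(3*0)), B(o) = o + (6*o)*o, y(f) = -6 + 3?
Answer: 7312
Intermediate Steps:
y(f) = -3
B(o) = o + 6*o²
t(T) = 1/(-3 + T) (t(T) = 1/(T - 3) = 1/(-3 + T))
1/t(B((0 - 5)*(3 + 4))) = 1/(1/(-3 + ((0 - 5)*(3 + 4))*(1 + 6*((0 - 5)*(3 + 4))))) = 1/(1/(-3 + (-5*7)*(1 + 6*(-5*7)))) = 1/(1/(-3 - 35*(1 + 6*(-35)))) = 1/(1/(-3 - 35*(1 - 210))) = 1/(1/(-3 - 35*(-209))) = 1/(1/(-3 + 7315)) = 1/(1/7312) = 7312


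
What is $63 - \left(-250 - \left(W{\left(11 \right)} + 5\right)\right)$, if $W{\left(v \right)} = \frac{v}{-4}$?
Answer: $\frac{1261}{4} \approx 315.25$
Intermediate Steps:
$W{\left(v \right)} = - \frac{v}{4}$ ($W{\left(v \right)} = v \left(- \frac{1}{4}\right) = - \frac{v}{4}$)
$63 - \left(-250 - \left(W{\left(11 \right)} + 5\right)\right) = 63 - \left(-250 - \left(\left(- \frac{1}{4}\right) 11 + 5\right)\right) = 63 - \left(-250 - \left(- \frac{11}{4} + 5\right)\right) = 63 - \left(-250 - \frac{9}{4}\right) = 63 - - \frac{1009}{4} = 63 + \frac{1009}{4} = \frac{1261}{4}$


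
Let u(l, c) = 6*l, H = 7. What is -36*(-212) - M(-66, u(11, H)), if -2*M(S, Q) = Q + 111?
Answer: 15441/2 ≈ 7720.5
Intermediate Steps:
M(S, Q) = -111/2 - Q/2 (M(S, Q) = -(Q + 111)/2 = -(111 + Q)/2 = -111/2 - Q/2)
-36*(-212) - M(-66, u(11, H)) = -36*(-212) - (-111/2 - 3*11) = 7632 - (-111/2 - ½*66) = 7632 - (-111/2 - 33) = 7632 - 1*(-177/2) = 7632 + 177/2 = 15441/2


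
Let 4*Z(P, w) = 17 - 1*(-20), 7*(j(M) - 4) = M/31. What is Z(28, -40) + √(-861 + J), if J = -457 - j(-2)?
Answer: 37/4 + 2*I*√15562806/217 ≈ 9.25 + 36.359*I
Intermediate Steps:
j(M) = 4 + M/217 (j(M) = 4 + (M/31)/7 = 4 + M/217)
J = -100035/217 (J = -457 - (4 + (1/217)*(-2)) = -457 - (4 - 2/217) = -457 - 1*866/217 = -457 - 866/217 = -100035/217 ≈ -460.99)
Z(P, w) = 37/4 (Z(P, w) = (17 - 1*(-20))/4 = (17 + 20)/4 = (¼)*37 = 37/4)
Z(28, -40) + √(-861 + J) = 37/4 + √(-861 - 100035/217) = 37/4 + √(-286872/217) = 37/4 + 2*I*√15562806/217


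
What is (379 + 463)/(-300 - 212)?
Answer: -421/256 ≈ -1.6445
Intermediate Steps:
(379 + 463)/(-300 - 212) = 842/(-512) = 842*(-1/512) = -421/256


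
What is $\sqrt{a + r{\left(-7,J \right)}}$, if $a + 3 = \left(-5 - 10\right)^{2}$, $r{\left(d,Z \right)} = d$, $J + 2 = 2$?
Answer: $\sqrt{215} \approx 14.663$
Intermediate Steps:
$J = 0$ ($J = -2 + 2 = 0$)
$a = 222$ ($a = -3 + \left(-5 - 10\right)^{2} = -3 + \left(-15\right)^{2} = -3 + 225 = 222$)
$\sqrt{a + r{\left(-7,J \right)}} = \sqrt{222 - 7} = \sqrt{215}$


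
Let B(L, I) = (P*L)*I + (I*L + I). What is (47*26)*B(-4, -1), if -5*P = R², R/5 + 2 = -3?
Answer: -607334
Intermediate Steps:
R = -25 (R = -10 + 5*(-3) = -10 - 15 = -25)
P = -125 (P = -⅕*(-25)² = -⅕*625 = -125)
B(L, I) = I - 124*I*L (B(L, I) = (-125*L)*I + (I*L + I) = -125*I*L + (I + I*L) = I - 124*I*L)
(47*26)*B(-4, -1) = (47*26)*(-(1 - 124*(-4))) = 1222*(-(1 + 496)) = 1222*(-1*497) = 1222*(-497) = -607334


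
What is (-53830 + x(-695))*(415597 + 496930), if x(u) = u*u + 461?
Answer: 392072700712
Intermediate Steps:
x(u) = 461 + u² (x(u) = u² + 461 = 461 + u²)
(-53830 + x(-695))*(415597 + 496930) = (-53830 + (461 + (-695)²))*(415597 + 496930) = (-53830 + (461 + 483025))*912527 = (-53830 + 483486)*912527 = 429656*912527 = 392072700712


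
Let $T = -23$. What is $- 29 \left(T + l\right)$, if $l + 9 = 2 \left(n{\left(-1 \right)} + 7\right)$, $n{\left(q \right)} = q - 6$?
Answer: $928$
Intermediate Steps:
$n{\left(q \right)} = -6 + q$ ($n{\left(q \right)} = q - 6 = -6 + q$)
$l = -9$ ($l = -9 + 2 \left(\left(-6 - 1\right) + 7\right) = -9 + 2 \left(-7 + 7\right) = -9 + 2 \cdot 0 = -9 + 0 = -9$)
$- 29 \left(T + l\right) = - 29 \left(-23 - 9\right) = \left(-29\right) \left(-32\right) = 928$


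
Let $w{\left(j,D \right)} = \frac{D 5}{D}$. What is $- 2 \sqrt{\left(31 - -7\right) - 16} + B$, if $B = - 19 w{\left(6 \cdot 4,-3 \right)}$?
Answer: $-95 - 2 \sqrt{22} \approx -104.38$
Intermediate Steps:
$w{\left(j,D \right)} = 5$ ($w{\left(j,D \right)} = \frac{5 D}{D} = 5$)
$B = -95$ ($B = \left(-19\right) 5 = -95$)
$- 2 \sqrt{\left(31 - -7\right) - 16} + B = - 2 \sqrt{\left(31 - -7\right) - 16} - 95 = - 2 \sqrt{\left(31 + 7\right) - 16} - 95 = - 2 \sqrt{38 - 16} - 95 = - 2 \sqrt{22} - 95 = -95 - 2 \sqrt{22}$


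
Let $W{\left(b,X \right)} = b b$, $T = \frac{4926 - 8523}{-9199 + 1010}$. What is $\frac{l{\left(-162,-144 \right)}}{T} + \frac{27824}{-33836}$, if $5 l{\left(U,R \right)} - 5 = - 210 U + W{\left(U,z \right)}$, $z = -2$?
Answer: $\frac{379523071669}{13830465} \approx 27441.0$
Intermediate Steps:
$T = \frac{3597}{8189}$ ($T = - \frac{3597}{-8189} = \left(-3597\right) \left(- \frac{1}{8189}\right) = \frac{3597}{8189} \approx 0.43925$)
$W{\left(b,X \right)} = b^{2}$
$l{\left(U,R \right)} = 1 - 42 U + \frac{U^{2}}{5}$ ($l{\left(U,R \right)} = 1 + \frac{- 210 U + U^{2}}{5} = 1 + \frac{U^{2} - 210 U}{5} = 1 + \left(- 42 U + \frac{U^{2}}{5}\right) = 1 - 42 U + \frac{U^{2}}{5}$)
$\frac{l{\left(-162,-144 \right)}}{T} + \frac{27824}{-33836} = \frac{1 - -6804 + \frac{\left(-162\right)^{2}}{5}}{\frac{3597}{8189}} + \frac{27824}{-33836} = \left(1 + 6804 + \frac{1}{5} \cdot 26244\right) \frac{8189}{3597} + 27824 \left(- \frac{1}{33836}\right) = \left(1 + 6804 + \frac{26244}{5}\right) \frac{8189}{3597} - \frac{6956}{8459} = \frac{60269}{5} \cdot \frac{8189}{3597} - \frac{6956}{8459} = \frac{44867531}{1635} - \frac{6956}{8459} = \frac{379523071669}{13830465}$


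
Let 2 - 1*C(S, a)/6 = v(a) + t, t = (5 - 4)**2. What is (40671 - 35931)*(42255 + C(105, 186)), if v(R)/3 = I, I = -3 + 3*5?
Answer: 199293300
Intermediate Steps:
I = 12 (I = -3 + 15 = 12)
v(R) = 36 (v(R) = 3*12 = 36)
t = 1 (t = 1**2 = 1)
C(S, a) = -210 (C(S, a) = 12 - 6*(36 + 1) = 12 - 6*37 = 12 - 222 = -210)
(40671 - 35931)*(42255 + C(105, 186)) = (40671 - 35931)*(42255 - 210) = 4740*42045 = 199293300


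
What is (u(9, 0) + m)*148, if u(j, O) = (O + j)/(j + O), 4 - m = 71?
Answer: -9768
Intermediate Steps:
m = -67 (m = 4 - 1*71 = 4 - 71 = -67)
u(j, O) = 1 (u(j, O) = (O + j)/(O + j) = 1)
(u(9, 0) + m)*148 = (1 - 67)*148 = -66*148 = -9768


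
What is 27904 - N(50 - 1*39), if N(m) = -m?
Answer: 27915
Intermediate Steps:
27904 - N(50 - 1*39) = 27904 - (-1)*(50 - 1*39) = 27904 - (-1)*(50 - 39) = 27904 - (-1)*11 = 27904 - 1*(-11) = 27904 + 11 = 27915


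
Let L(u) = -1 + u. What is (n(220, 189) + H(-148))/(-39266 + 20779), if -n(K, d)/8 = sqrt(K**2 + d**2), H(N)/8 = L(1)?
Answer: 8*sqrt(84121)/18487 ≈ 0.12551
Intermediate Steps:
H(N) = 0 (H(N) = 8*(-1 + 1) = 8*0 = 0)
n(K, d) = -8*sqrt(K**2 + d**2)
(n(220, 189) + H(-148))/(-39266 + 20779) = (-8*sqrt(220**2 + 189**2) + 0)/(-39266 + 20779) = (-8*sqrt(48400 + 35721) + 0)/(-18487) = (-8*sqrt(84121) + 0)*(-1/18487) = -8*sqrt(84121)*(-1/18487) = 8*sqrt(84121)/18487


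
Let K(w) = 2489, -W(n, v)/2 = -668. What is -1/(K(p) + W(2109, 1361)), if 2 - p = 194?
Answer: -1/3825 ≈ -0.00026144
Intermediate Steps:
p = -192 (p = 2 - 1*194 = 2 - 194 = -192)
W(n, v) = 1336 (W(n, v) = -2*(-668) = 1336)
-1/(K(p) + W(2109, 1361)) = -1/(2489 + 1336) = -1/3825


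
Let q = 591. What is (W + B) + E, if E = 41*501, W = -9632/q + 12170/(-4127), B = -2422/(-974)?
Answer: 24379118310188/1187820759 ≈ 20524.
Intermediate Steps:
B = 1211/487 (B = -2422*(-1/974) = 1211/487 ≈ 2.4867)
W = -46943734/2439057 (W = -9632/591 + 12170/(-4127) = -9632*1/591 + 12170*(-1/4127) = -9632/591 - 12170/4127 = -46943734/2439057 ≈ -19.247)
E = 20541
(W + B) + E = (-46943734/2439057 + 1211/487) + 20541 = -19907900431/1187820759 + 20541 = 24379118310188/1187820759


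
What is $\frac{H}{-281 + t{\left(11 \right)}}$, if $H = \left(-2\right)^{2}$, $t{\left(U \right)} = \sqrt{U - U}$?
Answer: $- \frac{4}{281} \approx -0.014235$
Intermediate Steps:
$t{\left(U \right)} = 0$ ($t{\left(U \right)} = \sqrt{0} = 0$)
$H = 4$
$\frac{H}{-281 + t{\left(11 \right)}} = \frac{1}{-281 + 0} \cdot 4 = \frac{1}{-281} \cdot 4 = \left(- \frac{1}{281}\right) 4 = - \frac{4}{281}$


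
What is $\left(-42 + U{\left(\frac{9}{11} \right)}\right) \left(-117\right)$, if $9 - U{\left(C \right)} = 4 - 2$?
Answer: $4095$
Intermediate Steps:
$U{\left(C \right)} = 7$ ($U{\left(C \right)} = 9 - \left(4 - 2\right) = 9 - 2 = 7$)
$\left(-42 + U{\left(\frac{9}{11} \right)}\right) \left(-117\right) = \left(-42 + 7\right) \left(-117\right) = \left(-35\right) \left(-117\right) = 4095$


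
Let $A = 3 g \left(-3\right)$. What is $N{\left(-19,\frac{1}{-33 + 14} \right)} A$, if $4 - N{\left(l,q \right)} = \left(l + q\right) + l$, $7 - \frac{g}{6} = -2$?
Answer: $- \frac{388314}{19} \approx -20438.0$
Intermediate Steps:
$g = 54$ ($g = 42 - -12 = 42 + 12 = 54$)
$N{\left(l,q \right)} = 4 - q - 2 l$ ($N{\left(l,q \right)} = 4 - \left(\left(l + q\right) + l\right) = 4 - \left(q + 2 l\right) = 4 - q - 2 l$)
$A = -486$ ($A = 3 \cdot 54 \left(-3\right) = 162 \left(-3\right) = -486$)
$N{\left(-19,\frac{1}{-33 + 14} \right)} A = \left(4 - \frac{1}{-33 + 14} - -38\right) \left(-486\right) = \left(4 - \frac{1}{-19} + 38\right) \left(-486\right) = \left(4 - - \frac{1}{19} + 38\right) \left(-486\right) = \left(4 + \frac{1}{19} + 38\right) \left(-486\right) = \frac{799}{19} \left(-486\right) = - \frac{388314}{19}$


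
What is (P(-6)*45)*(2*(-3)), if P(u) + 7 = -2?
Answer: 2430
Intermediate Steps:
P(u) = -9 (P(u) = -7 - 2 = -9)
(P(-6)*45)*(2*(-3)) = (-9*45)*(2*(-3)) = -405*(-6) = 2430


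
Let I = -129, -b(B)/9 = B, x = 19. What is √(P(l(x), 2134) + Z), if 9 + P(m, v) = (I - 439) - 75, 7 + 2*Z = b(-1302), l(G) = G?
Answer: √20814/2 ≈ 72.135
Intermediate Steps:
b(B) = -9*B
Z = 11711/2 (Z = -7/2 + (-9*(-1302))/2 = -7/2 + (½)*11718 = -7/2 + 5859 = 11711/2 ≈ 5855.5)
P(m, v) = -652 (P(m, v) = -9 + ((-129 - 439) - 75) = -9 + (-568 - 75) = -9 - 643 = -652)
√(P(l(x), 2134) + Z) = √(-652 + 11711/2) = √(10407/2) = √20814/2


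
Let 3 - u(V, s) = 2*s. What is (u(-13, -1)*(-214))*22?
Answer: -23540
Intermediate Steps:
u(V, s) = 3 - 2*s
(u(-13, -1)*(-214))*22 = ((3 - 2*(-1))*(-214))*22 = ((3 + 2)*(-214))*22 = (5*(-214))*22 = -1070*22 = -23540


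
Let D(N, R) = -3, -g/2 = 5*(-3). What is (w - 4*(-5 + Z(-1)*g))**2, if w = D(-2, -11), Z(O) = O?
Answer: 18769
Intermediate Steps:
g = 30 (g = -10*(-3) = -2*(-15) = 30)
w = -3
(w - 4*(-5 + Z(-1)*g))**2 = (-3 - 4*(-5 - 1*30))**2 = (-3 - 4*(-5 - 30))**2 = (-3 - 4*(-35))**2 = (-3 + 140)**2 = 137**2 = 18769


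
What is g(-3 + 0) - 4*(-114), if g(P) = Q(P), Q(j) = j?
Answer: 453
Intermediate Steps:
g(P) = P
g(-3 + 0) - 4*(-114) = (-3 + 0) - 4*(-114) = -3 + 456 = 453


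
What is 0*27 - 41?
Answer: -41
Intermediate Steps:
0*27 - 41 = 0 - 41 = -41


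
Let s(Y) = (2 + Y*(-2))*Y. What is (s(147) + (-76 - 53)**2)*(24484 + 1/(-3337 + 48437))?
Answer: -29022435063483/45100 ≈ -6.4351e+8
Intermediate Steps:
s(Y) = Y*(2 - 2*Y) (s(Y) = (2 - 2*Y)*Y = Y*(2 - 2*Y))
(s(147) + (-76 - 53)**2)*(24484 + 1/(-3337 + 48437)) = (2*147*(1 - 1*147) + (-76 - 53)**2)*(24484 + 1/(-3337 + 48437)) = (2*147*(1 - 147) + (-129)**2)*(24484 + 1/45100) = (2*147*(-146) + 16641)*(24484 + 1/45100) = (-42924 + 16641)*(1104228401/45100) = -26283*1104228401/45100 = -29022435063483/45100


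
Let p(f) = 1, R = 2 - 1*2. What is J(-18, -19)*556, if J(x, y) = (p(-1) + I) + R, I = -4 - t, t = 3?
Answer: -3336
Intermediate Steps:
R = 0 (R = 2 - 2 = 0)
I = -7 (I = -4 - 1*3 = -4 - 3 = -7)
J(x, y) = -6 (J(x, y) = (1 - 7) + 0 = -6 + 0 = -6)
J(-18, -19)*556 = -6*556 = -3336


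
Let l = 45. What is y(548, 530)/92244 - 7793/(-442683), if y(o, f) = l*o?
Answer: 969618356/3402904221 ≈ 0.28494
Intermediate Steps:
y(o, f) = 45*o
y(548, 530)/92244 - 7793/(-442683) = (45*548)/92244 - 7793/(-442683) = 24660*(1/92244) - 7793*(-1/442683) = 2055/7687 + 7793/442683 = 969618356/3402904221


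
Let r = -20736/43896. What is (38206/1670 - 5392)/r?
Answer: 8199803893/721440 ≈ 11366.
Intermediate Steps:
r = -864/1829 (r = -20736*1/43896 = -864/1829 ≈ -0.47239)
(38206/1670 - 5392)/r = (38206/1670 - 5392)/(-864/1829) = (38206*(1/1670) - 5392)*(-1829/864) = (19103/835 - 5392)*(-1829/864) = -4483217/835*(-1829/864) = 8199803893/721440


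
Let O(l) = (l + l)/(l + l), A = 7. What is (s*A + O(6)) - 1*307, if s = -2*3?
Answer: -348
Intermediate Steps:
O(l) = 1 (O(l) = (2*l)/((2*l)) = (2*l)*(1/(2*l)) = 1)
s = -6
(s*A + O(6)) - 1*307 = (-6*7 + 1) - 1*307 = (-42 + 1) - 307 = -41 - 307 = -348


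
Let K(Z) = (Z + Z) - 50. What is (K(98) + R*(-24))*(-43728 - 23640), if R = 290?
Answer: 459045552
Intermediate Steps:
K(Z) = -50 + 2*Z (K(Z) = 2*Z - 50 = -50 + 2*Z)
(K(98) + R*(-24))*(-43728 - 23640) = ((-50 + 2*98) + 290*(-24))*(-43728 - 23640) = ((-50 + 196) - 6960)*(-67368) = (146 - 6960)*(-67368) = -6814*(-67368) = 459045552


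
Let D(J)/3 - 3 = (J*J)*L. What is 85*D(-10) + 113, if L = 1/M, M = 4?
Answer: 7253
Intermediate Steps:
L = ¼ (L = 1/4 = ¼ ≈ 0.25000)
D(J) = 9 + 3*J²/4 (D(J) = 9 + 3*((J*J)*(¼)) = 9 + 3*(J²*(¼)) = 9 + 3*(J²/4) = 9 + 3*J²/4)
85*D(-10) + 113 = 85*(9 + (¾)*(-10)²) + 113 = 85*(9 + (¾)*100) + 113 = 85*(9 + 75) + 113 = 85*84 + 113 = 7140 + 113 = 7253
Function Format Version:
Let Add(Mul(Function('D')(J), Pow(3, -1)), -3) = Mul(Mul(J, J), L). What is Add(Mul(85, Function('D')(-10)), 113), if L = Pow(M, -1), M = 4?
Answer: 7253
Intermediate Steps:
L = Rational(1, 4) (L = Pow(4, -1) = Rational(1, 4) ≈ 0.25000)
Function('D')(J) = Add(9, Mul(Rational(3, 4), Pow(J, 2))) (Function('D')(J) = Add(9, Mul(3, Mul(Mul(J, J), Rational(1, 4)))) = Add(9, Mul(3, Mul(Pow(J, 2), Rational(1, 4)))) = Add(9, Mul(3, Mul(Rational(1, 4), Pow(J, 2)))) = Add(9, Mul(Rational(3, 4), Pow(J, 2))))
Add(Mul(85, Function('D')(-10)), 113) = Add(Mul(85, Add(9, Mul(Rational(3, 4), Pow(-10, 2)))), 113) = Add(Mul(85, Add(9, Mul(Rational(3, 4), 100))), 113) = Add(Mul(85, Add(9, 75)), 113) = Add(Mul(85, 84), 113) = Add(7140, 113) = 7253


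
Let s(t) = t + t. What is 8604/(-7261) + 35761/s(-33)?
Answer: -23657135/43566 ≈ -543.02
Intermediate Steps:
s(t) = 2*t
8604/(-7261) + 35761/s(-33) = 8604/(-7261) + 35761/((2*(-33))) = 8604*(-1/7261) + 35761/(-66) = -8604/7261 + 35761*(-1/66) = -8604/7261 - 3251/6 = -23657135/43566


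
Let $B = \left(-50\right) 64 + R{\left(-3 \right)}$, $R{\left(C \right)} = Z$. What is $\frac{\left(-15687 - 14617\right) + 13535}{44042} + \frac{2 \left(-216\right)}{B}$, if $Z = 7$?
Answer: $- \frac{34517273}{140626106} \approx -0.24545$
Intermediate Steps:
$R{\left(C \right)} = 7$
$B = -3193$ ($B = \left(-50\right) 64 + 7 = -3200 + 7 = -3193$)
$\frac{\left(-15687 - 14617\right) + 13535}{44042} + \frac{2 \left(-216\right)}{B} = \frac{\left(-15687 - 14617\right) + 13535}{44042} + \frac{2 \left(-216\right)}{-3193} = \left(-30304 + 13535\right) \frac{1}{44042} - - \frac{432}{3193} = \left(-16769\right) \frac{1}{44042} + \frac{432}{3193} = - \frac{16769}{44042} + \frac{432}{3193} = - \frac{34517273}{140626106}$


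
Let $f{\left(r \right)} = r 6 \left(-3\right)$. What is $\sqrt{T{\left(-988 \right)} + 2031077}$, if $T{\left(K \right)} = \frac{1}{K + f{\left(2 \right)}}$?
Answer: $\frac{\sqrt{2079822847}}{32} \approx 1425.2$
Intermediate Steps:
$f{\left(r \right)} = - 18 r$ ($f{\left(r \right)} = 6 r \left(-3\right) = - 18 r$)
$T{\left(K \right)} = \frac{1}{-36 + K}$ ($T{\left(K \right)} = \frac{1}{K - 36} = \frac{1}{-36 + K}$)
$\sqrt{T{\left(-988 \right)} + 2031077} = \sqrt{\frac{1}{-36 - 988} + 2031077} = \sqrt{\frac{1}{-1024} + 2031077} = \sqrt{- \frac{1}{1024} + 2031077} = \sqrt{\frac{2079822847}{1024}} = \frac{\sqrt{2079822847}}{32}$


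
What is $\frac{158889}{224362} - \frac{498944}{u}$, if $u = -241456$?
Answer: $\frac{9394298507}{3385846942} \approx 2.7746$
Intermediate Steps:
$\frac{158889}{224362} - \frac{498944}{u} = \frac{158889}{224362} - \frac{498944}{-241456} = 158889 \cdot \frac{1}{224362} - - \frac{31184}{15091} = \frac{158889}{224362} + \frac{31184}{15091} = \frac{9394298507}{3385846942}$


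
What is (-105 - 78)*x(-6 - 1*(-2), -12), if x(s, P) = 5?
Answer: -915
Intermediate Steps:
(-105 - 78)*x(-6 - 1*(-2), -12) = (-105 - 78)*5 = -183*5 = -915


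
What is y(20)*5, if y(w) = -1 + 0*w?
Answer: -5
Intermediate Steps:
y(w) = -1 (y(w) = -1 + 0 = -1)
y(20)*5 = -1*5 = -5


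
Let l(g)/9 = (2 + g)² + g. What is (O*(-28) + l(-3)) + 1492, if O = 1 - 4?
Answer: 1558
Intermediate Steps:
O = -3
l(g) = 9*g + 9*(2 + g)² (l(g) = 9*((2 + g)² + g) = 9*(g + (2 + g)²) = 9*g + 9*(2 + g)²)
(O*(-28) + l(-3)) + 1492 = (-3*(-28) + (9*(-3) + 9*(2 - 3)²)) + 1492 = (84 + (-27 + 9*(-1)²)) + 1492 = (84 + (-27 + 9*1)) + 1492 = (84 + (-27 + 9)) + 1492 = (84 - 18) + 1492 = 66 + 1492 = 1558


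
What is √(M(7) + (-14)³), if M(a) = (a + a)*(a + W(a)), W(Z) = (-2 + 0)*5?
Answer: I*√2786 ≈ 52.783*I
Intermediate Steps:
W(Z) = -10 (W(Z) = -2*5 = -10)
M(a) = 2*a*(-10 + a) (M(a) = (a + a)*(a - 10) = (2*a)*(-10 + a) = 2*a*(-10 + a))
√(M(7) + (-14)³) = √(2*7*(-10 + 7) + (-14)³) = √(2*7*(-3) - 2744) = √(-42 - 2744) = √(-2786) = I*√2786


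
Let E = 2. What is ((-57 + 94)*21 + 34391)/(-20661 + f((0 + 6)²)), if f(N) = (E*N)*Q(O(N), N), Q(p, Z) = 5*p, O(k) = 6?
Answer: -5024/2643 ≈ -1.9009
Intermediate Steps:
f(N) = 60*N (f(N) = (2*N)*(5*6) = (2*N)*30 = 60*N)
((-57 + 94)*21 + 34391)/(-20661 + f((0 + 6)²)) = ((-57 + 94)*21 + 34391)/(-20661 + 60*(0 + 6)²) = (37*21 + 34391)/(-20661 + 60*6²) = (777 + 34391)/(-20661 + 60*36) = 35168/(-20661 + 2160) = 35168/(-18501) = 35168*(-1/18501) = -5024/2643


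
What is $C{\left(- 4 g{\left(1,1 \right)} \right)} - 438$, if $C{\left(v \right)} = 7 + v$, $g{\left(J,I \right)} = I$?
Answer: $-435$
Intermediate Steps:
$C{\left(- 4 g{\left(1,1 \right)} \right)} - 438 = \left(7 - 4\right) - 438 = 3 - 438 = -435$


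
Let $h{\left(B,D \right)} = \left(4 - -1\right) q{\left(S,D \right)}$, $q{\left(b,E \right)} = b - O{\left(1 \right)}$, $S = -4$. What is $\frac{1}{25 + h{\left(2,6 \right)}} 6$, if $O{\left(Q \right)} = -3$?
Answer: $\frac{3}{10} \approx 0.3$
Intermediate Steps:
$q{\left(b,E \right)} = 3 + b$ ($q{\left(b,E \right)} = b - -3 = b + 3 = 3 + b$)
$h{\left(B,D \right)} = -5$ ($h{\left(B,D \right)} = \left(4 - -1\right) \left(3 - 4\right) = \left(4 + 1\right) \left(-1\right) = 5 \left(-1\right) = -5$)
$\frac{1}{25 + h{\left(2,6 \right)}} 6 = \frac{1}{25 - 5} \cdot 6 = \frac{1}{20} \cdot 6 = \frac{3}{10}$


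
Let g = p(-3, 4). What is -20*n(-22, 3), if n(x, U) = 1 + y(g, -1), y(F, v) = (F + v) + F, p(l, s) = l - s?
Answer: 280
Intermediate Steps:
g = -7 (g = -3 - 1*4 = -3 - 4 = -7)
y(F, v) = v + 2*F
n(x, U) = -14 (n(x, U) = 1 + (-1 + 2*(-7)) = 1 + (-1 - 14) = 1 - 15 = -14)
-20*n(-22, 3) = -20*(-14) = 280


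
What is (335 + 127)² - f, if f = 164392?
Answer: 49052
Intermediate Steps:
(335 + 127)² - f = (335 + 127)² - 1*164392 = 462² - 164392 = 213444 - 164392 = 49052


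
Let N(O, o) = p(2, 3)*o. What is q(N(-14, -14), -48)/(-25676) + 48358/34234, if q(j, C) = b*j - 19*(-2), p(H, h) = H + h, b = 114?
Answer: 378381609/219748046 ≈ 1.7219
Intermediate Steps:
N(O, o) = 5*o (N(O, o) = (2 + 3)*o = 5*o)
q(j, C) = 38 + 114*j (q(j, C) = 114*j - 19*(-2) = 114*j + 38 = 38 + 114*j)
q(N(-14, -14), -48)/(-25676) + 48358/34234 = (38 + 114*(5*(-14)))/(-25676) + 48358/34234 = (38 + 114*(-70))*(-1/25676) + 48358*(1/34234) = (38 - 7980)*(-1/25676) + 24179/17117 = -7942*(-1/25676) + 24179/17117 = 3971/12838 + 24179/17117 = 378381609/219748046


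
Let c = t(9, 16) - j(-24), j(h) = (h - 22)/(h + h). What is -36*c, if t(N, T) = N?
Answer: -579/2 ≈ -289.50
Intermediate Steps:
j(h) = (-22 + h)/(2*h) (j(h) = (-22 + h)/((2*h)) = (-22 + h)*(1/(2*h)) = (-22 + h)/(2*h))
c = 193/24 (c = 9 - (-22 - 24)/(2*(-24)) = 9 - (-1)*(-46)/(2*24) = 9 - 1*23/24 = 9 - 23/24 = 193/24 ≈ 8.0417)
-36*c = -36*193/24 = -579/2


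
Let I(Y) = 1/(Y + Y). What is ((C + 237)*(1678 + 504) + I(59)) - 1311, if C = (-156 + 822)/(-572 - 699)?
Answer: 77190624149/149978 ≈ 5.1468e+5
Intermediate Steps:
I(Y) = 1/(2*Y)
C = -666/1271 (C = 666/(-1271) = 666*(-1/1271) = -666/1271 ≈ -0.52400)
((C + 237)*(1678 + 504) + I(59)) - 1311 = ((-666/1271 + 237)*(1678 + 504) + (½)/59) - 1311 = ((300561/1271)*2182 + (½)*(1/59)) - 1311 = (655824102/1271 + 1/118) - 1311 = 77387245307/149978 - 1311 = 77190624149/149978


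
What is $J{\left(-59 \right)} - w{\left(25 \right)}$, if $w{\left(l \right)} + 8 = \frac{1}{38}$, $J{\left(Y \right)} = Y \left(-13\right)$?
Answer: $\frac{29449}{38} \approx 774.97$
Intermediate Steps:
$J{\left(Y \right)} = - 13 Y$
$w{\left(l \right)} = - \frac{303}{38}$ ($w{\left(l \right)} = -8 + \frac{1}{38} = - \frac{303}{38}$)
$J{\left(-59 \right)} - w{\left(25 \right)} = \left(-13\right) \left(-59\right) - - \frac{303}{38} = 767 + \frac{303}{38} = \frac{29449}{38}$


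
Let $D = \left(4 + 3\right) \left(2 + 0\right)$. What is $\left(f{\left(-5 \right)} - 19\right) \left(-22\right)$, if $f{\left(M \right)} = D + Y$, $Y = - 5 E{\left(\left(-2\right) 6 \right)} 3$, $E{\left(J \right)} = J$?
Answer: $-3850$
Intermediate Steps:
$D = 14$ ($D = 7 \cdot 2 = 14$)
$Y = 180$ ($Y = - 5 \left(\left(-2\right) 6\right) 3 = \left(-5\right) \left(-12\right) 3 = 60 \cdot 3 = 180$)
$f{\left(M \right)} = 194$ ($f{\left(M \right)} = 14 + 180 = 194$)
$\left(f{\left(-5 \right)} - 19\right) \left(-22\right) = \left(194 - 19\right) \left(-22\right) = 175 \left(-22\right) = -3850$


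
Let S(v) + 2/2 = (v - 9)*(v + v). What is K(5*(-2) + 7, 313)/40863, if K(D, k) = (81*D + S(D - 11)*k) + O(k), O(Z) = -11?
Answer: 201005/40863 ≈ 4.9190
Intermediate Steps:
S(v) = -1 + 2*v*(-9 + v) (S(v) = -1 + (v - 9)*(v + v) = -1 + (-9 + v)*(2*v) = -1 + 2*v*(-9 + v))
K(D, k) = -11 + 81*D + k*(197 - 18*D + 2*(-11 + D)**2) (K(D, k) = (81*D + (-1 - 18*(D - 11) + 2*(D - 11)**2)*k) - 11 = (81*D + (-1 - 18*(-11 + D) + 2*(-11 + D)**2)*k) - 11 = (81*D + (-1 + (198 - 18*D) + 2*(-11 + D)**2)*k) - 11 = (81*D + (197 - 18*D + 2*(-11 + D)**2)*k) - 11 = (81*D + k*(197 - 18*D + 2*(-11 + D)**2)) - 11 = -11 + 81*D + k*(197 - 18*D + 2*(-11 + D)**2))
K(5*(-2) + 7, 313)/40863 = (-11 + 81*(5*(-2) + 7) + 313*(197 - 18*(5*(-2) + 7) + 2*(-11 + (5*(-2) + 7))**2))/40863 = (-11 + 81*(-10 + 7) + 313*(197 - 18*(-10 + 7) + 2*(-11 + (-10 + 7))**2))*(1/40863) = (-11 + 81*(-3) + 313*(197 - 18*(-3) + 2*(-11 - 3)**2))*(1/40863) = (-11 - 243 + 313*(197 + 54 + 2*(-14)**2))*(1/40863) = (-11 - 243 + 313*(197 + 54 + 2*196))*(1/40863) = (-11 - 243 + 313*(197 + 54 + 392))*(1/40863) = (-11 - 243 + 313*643)*(1/40863) = (-11 - 243 + 201259)*(1/40863) = 201005*(1/40863) = 201005/40863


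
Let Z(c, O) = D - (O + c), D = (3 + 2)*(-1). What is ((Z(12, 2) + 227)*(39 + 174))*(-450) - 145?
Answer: -19936945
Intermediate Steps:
D = -5 (D = 5*(-1) = -5)
Z(c, O) = -5 - O - c (Z(c, O) = -5 - (O + c) = -5 + (-O - c) = -5 - O - c)
((Z(12, 2) + 227)*(39 + 174))*(-450) - 145 = (((-5 - 1*2 - 1*12) + 227)*(39 + 174))*(-450) - 145 = (((-5 - 2 - 12) + 227)*213)*(-450) - 145 = ((-19 + 227)*213)*(-450) - 145 = (208*213)*(-450) - 145 = 44304*(-450) - 145 = -19936800 - 145 = -19936945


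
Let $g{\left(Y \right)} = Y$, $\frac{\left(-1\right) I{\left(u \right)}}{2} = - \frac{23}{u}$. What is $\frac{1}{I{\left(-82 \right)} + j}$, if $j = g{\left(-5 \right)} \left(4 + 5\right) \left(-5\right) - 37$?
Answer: $\frac{41}{7685} \approx 0.0053351$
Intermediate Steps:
$I{\left(u \right)} = \frac{46}{u}$ ($I{\left(u \right)} = - 2 \left(- \frac{23}{u}\right) = \frac{46}{u}$)
$j = 188$ ($j = - 5 \left(4 + 5\right) \left(-5\right) - 37 = - 5 \cdot 9 \left(-5\right) - 37 = \left(-5\right) \left(-45\right) - 37 = 225 - 37 = 188$)
$\frac{1}{I{\left(-82 \right)} + j} = \frac{1}{\frac{46}{-82} + 188} = \frac{1}{46 \left(- \frac{1}{82}\right) + 188} = \frac{1}{- \frac{23}{41} + 188} = \frac{1}{\frac{7685}{41}} = \frac{41}{7685}$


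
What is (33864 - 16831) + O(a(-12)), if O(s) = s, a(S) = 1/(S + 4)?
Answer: 136263/8 ≈ 17033.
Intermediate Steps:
a(S) = 1/(4 + S)
(33864 - 16831) + O(a(-12)) = (33864 - 16831) + 1/(4 - 12) = 17033 + 1/(-8) = 17033 - ⅛ = 136263/8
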